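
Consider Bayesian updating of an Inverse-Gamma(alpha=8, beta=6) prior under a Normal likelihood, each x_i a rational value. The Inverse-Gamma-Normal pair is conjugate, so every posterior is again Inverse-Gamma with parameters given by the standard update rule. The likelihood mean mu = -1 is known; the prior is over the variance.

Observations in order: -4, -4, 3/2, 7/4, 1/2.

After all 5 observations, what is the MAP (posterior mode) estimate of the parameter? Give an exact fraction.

737/368

obs 1: x=-4 → posterior Inverse-Gamma(17/2, 21/2)
obs 2: x=-4 → posterior Inverse-Gamma(9, 15)
obs 3: x=3/2 → posterior Inverse-Gamma(19/2, 145/8)
obs 4: x=7/4 → posterior Inverse-Gamma(10, 701/32)
obs 5: x=1/2 → posterior Inverse-Gamma(21/2, 737/32)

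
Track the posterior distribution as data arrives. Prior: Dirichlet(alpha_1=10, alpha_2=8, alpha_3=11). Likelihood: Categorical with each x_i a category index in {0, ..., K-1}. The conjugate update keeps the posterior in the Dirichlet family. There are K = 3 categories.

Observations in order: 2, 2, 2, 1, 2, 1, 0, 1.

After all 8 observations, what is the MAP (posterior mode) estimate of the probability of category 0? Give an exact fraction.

obs 1: x=2 → posterior Dirichlet(10, 8, 12)
obs 2: x=2 → posterior Dirichlet(10, 8, 13)
obs 3: x=2 → posterior Dirichlet(10, 8, 14)
obs 4: x=1 → posterior Dirichlet(10, 9, 14)
obs 5: x=2 → posterior Dirichlet(10, 9, 15)
obs 6: x=1 → posterior Dirichlet(10, 10, 15)
obs 7: x=0 → posterior Dirichlet(11, 10, 15)
obs 8: x=1 → posterior Dirichlet(11, 11, 15)

5/17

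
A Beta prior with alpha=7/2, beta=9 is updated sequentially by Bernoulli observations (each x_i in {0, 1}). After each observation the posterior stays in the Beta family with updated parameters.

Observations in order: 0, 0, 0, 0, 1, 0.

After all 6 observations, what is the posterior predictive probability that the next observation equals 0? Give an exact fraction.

obs 1: x=0 → posterior Beta(7/2, 10)
obs 2: x=0 → posterior Beta(7/2, 11)
obs 3: x=0 → posterior Beta(7/2, 12)
obs 4: x=0 → posterior Beta(7/2, 13)
obs 5: x=1 → posterior Beta(9/2, 13)
obs 6: x=0 → posterior Beta(9/2, 14)

28/37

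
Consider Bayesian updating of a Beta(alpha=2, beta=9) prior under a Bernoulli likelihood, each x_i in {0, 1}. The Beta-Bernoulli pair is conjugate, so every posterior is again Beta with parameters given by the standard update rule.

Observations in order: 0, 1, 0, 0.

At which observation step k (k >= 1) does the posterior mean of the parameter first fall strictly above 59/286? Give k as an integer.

obs 1: x=0 → posterior Beta(2, 10)
obs 2: x=1 → posterior Beta(3, 10)
obs 3: x=0 → posterior Beta(3, 11)
obs 4: x=0 → posterior Beta(3, 12)

k = 2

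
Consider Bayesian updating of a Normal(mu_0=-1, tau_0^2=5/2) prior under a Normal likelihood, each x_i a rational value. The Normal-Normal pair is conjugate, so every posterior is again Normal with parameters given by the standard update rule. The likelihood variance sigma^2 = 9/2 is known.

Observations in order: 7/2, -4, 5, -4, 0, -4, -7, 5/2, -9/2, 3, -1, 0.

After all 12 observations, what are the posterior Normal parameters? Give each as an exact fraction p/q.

obs 1: x=7/2 → posterior Normal(17/28, 45/28)
obs 2: x=-4 → posterior Normal(-23/38, 45/38)
obs 3: x=5 → posterior Normal(9/16, 15/16)
obs 4: x=-4 → posterior Normal(-13/58, 45/58)
obs 5: x=0 → posterior Normal(-13/68, 45/68)
obs 6: x=-4 → posterior Normal(-53/78, 15/26)
obs 7: x=-7 → posterior Normal(-123/88, 45/88)
obs 8: x=5/2 → posterior Normal(-1, 45/98)
obs 9: x=-9/2 → posterior Normal(-143/108, 5/12)
obs 10: x=3 → posterior Normal(-113/118, 45/118)
obs 11: x=-1 → posterior Normal(-123/128, 45/128)
obs 12: x=0 → posterior Normal(-41/46, 15/46)

mu_0=-41/46, tau_0^2=15/46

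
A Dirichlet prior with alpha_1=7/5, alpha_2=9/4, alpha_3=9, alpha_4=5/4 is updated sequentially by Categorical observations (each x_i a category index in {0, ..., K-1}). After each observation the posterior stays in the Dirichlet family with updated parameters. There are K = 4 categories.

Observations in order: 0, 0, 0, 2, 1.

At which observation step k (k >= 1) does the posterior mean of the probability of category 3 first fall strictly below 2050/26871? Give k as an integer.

obs 1: x=0 → posterior Dirichlet(12/5, 9/4, 9, 5/4)
obs 2: x=0 → posterior Dirichlet(17/5, 9/4, 9, 5/4)
obs 3: x=0 → posterior Dirichlet(22/5, 9/4, 9, 5/4)
obs 4: x=2 → posterior Dirichlet(22/5, 9/4, 10, 5/4)
obs 5: x=1 → posterior Dirichlet(22/5, 13/4, 10, 5/4)

k = 3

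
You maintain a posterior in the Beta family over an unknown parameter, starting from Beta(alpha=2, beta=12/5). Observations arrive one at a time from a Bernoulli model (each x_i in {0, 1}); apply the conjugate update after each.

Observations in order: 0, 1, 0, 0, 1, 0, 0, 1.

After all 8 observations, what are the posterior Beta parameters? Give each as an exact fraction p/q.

obs 1: x=0 → posterior Beta(2, 17/5)
obs 2: x=1 → posterior Beta(3, 17/5)
obs 3: x=0 → posterior Beta(3, 22/5)
obs 4: x=0 → posterior Beta(3, 27/5)
obs 5: x=1 → posterior Beta(4, 27/5)
obs 6: x=0 → posterior Beta(4, 32/5)
obs 7: x=0 → posterior Beta(4, 37/5)
obs 8: x=1 → posterior Beta(5, 37/5)

alpha=5, beta=37/5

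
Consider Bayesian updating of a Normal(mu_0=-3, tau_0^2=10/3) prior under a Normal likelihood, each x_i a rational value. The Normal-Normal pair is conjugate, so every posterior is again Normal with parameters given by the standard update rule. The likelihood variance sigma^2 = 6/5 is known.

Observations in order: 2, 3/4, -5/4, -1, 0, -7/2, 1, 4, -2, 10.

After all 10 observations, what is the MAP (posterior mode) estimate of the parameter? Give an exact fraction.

223/259

obs 1: x=2 → posterior Normal(23/34, 15/17)
obs 2: x=3/4 → posterior Normal(167/236, 30/59)
obs 3: x=-5/4 → posterior Normal(1/8, 5/14)
obs 4: x=-1 → posterior Normal(-29/218, 30/109)
obs 5: x=0 → posterior Normal(-29/268, 15/67)
obs 6: x=-7/2 → posterior Normal(-34/53, 10/53)
obs 7: x=1 → posterior Normal(-77/184, 15/92)
obs 8: x=4 → posterior Normal(23/209, 30/209)
obs 9: x=-2 → posterior Normal(-3/26, 5/39)
obs 10: x=10 → posterior Normal(223/259, 30/259)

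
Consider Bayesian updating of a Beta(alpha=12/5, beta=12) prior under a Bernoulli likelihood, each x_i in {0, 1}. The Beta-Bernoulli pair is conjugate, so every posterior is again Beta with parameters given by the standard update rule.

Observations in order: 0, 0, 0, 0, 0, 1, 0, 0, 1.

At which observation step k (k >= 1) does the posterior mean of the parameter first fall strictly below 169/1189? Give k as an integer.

obs 1: x=0 → posterior Beta(12/5, 13)
obs 2: x=0 → posterior Beta(12/5, 14)
obs 3: x=0 → posterior Beta(12/5, 15)
obs 4: x=0 → posterior Beta(12/5, 16)
obs 5: x=0 → posterior Beta(12/5, 17)
obs 6: x=1 → posterior Beta(17/5, 17)
obs 7: x=0 → posterior Beta(17/5, 18)
obs 8: x=0 → posterior Beta(17/5, 19)
obs 9: x=1 → posterior Beta(22/5, 19)

k = 3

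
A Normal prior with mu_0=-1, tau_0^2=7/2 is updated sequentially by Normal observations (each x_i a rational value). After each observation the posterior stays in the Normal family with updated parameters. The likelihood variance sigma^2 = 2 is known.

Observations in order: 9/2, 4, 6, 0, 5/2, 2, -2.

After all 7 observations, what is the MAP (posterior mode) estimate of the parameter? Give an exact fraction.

115/53

obs 1: x=9/2 → posterior Normal(5/2, 14/11)
obs 2: x=4 → posterior Normal(37/12, 7/9)
obs 3: x=6 → posterior Normal(39/10, 14/25)
obs 4: x=0 → posterior Normal(195/64, 7/16)
obs 5: x=5/2 → posterior Normal(115/39, 14/39)
obs 6: x=2 → posterior Normal(129/46, 7/23)
obs 7: x=-2 → posterior Normal(115/53, 14/53)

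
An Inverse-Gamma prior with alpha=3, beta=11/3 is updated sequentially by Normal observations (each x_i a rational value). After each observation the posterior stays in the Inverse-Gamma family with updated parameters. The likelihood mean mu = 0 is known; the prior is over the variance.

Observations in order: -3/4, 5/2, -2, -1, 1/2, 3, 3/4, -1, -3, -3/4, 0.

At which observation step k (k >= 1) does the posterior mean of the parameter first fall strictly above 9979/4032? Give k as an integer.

obs 1: x=-3/4 → posterior Inverse-Gamma(7/2, 379/96)
obs 2: x=5/2 → posterior Inverse-Gamma(4, 679/96)
obs 3: x=-2 → posterior Inverse-Gamma(9/2, 871/96)
obs 4: x=-1 → posterior Inverse-Gamma(5, 919/96)
obs 5: x=1/2 → posterior Inverse-Gamma(11/2, 931/96)
obs 6: x=3 → posterior Inverse-Gamma(6, 1363/96)
obs 7: x=3/4 → posterior Inverse-Gamma(13/2, 695/48)
obs 8: x=-1 → posterior Inverse-Gamma(7, 719/48)
obs 9: x=-3 → posterior Inverse-Gamma(15/2, 935/48)
obs 10: x=-3/4 → posterior Inverse-Gamma(8, 1897/96)
obs 11: x=0 → posterior Inverse-Gamma(17/2, 1897/96)

k = 3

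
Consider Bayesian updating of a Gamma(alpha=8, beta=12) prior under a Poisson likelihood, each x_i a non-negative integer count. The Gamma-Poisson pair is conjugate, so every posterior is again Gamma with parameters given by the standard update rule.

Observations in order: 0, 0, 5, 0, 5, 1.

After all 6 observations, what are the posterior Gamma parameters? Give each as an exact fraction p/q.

alpha=19, beta=18

obs 1: x=0 → posterior Gamma(8, 13)
obs 2: x=0 → posterior Gamma(8, 14)
obs 3: x=5 → posterior Gamma(13, 15)
obs 4: x=0 → posterior Gamma(13, 16)
obs 5: x=5 → posterior Gamma(18, 17)
obs 6: x=1 → posterior Gamma(19, 18)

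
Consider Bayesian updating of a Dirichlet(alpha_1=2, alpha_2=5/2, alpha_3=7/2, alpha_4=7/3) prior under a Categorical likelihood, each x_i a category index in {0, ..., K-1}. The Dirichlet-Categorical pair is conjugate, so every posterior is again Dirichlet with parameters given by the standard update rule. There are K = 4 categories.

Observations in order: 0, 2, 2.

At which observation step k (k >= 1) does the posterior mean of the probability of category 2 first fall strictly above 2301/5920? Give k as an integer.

obs 1: x=0 → posterior Dirichlet(3, 5/2, 7/2, 7/3)
obs 2: x=2 → posterior Dirichlet(3, 5/2, 9/2, 7/3)
obs 3: x=2 → posterior Dirichlet(3, 5/2, 11/2, 7/3)

k = 3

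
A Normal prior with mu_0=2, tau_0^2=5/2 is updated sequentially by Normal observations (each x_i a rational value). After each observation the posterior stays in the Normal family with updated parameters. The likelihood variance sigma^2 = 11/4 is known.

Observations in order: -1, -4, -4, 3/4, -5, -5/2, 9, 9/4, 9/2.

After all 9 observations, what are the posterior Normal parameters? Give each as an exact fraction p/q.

obs 1: x=-1 → posterior Normal(4/7, 55/42)
obs 2: x=-4 → posterior Normal(-28/31, 55/62)
obs 3: x=-4 → posterior Normal(-68/41, 55/82)
obs 4: x=3/4 → posterior Normal(-121/102, 55/102)
obs 5: x=-5 → posterior Normal(-221/122, 55/122)
obs 6: x=-5/2 → posterior Normal(-271/142, 55/142)
obs 7: x=9 → posterior Normal(-91/162, 55/162)
obs 8: x=9/4 → posterior Normal(-23/91, 55/182)
obs 9: x=9/2 → posterior Normal(22/101, 55/202)

mu_0=22/101, tau_0^2=55/202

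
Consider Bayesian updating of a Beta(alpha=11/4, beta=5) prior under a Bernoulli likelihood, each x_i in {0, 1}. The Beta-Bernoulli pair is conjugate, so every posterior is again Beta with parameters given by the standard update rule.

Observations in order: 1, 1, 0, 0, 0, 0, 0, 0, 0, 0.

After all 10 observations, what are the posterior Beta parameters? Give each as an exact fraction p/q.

alpha=19/4, beta=13

obs 1: x=1 → posterior Beta(15/4, 5)
obs 2: x=1 → posterior Beta(19/4, 5)
obs 3: x=0 → posterior Beta(19/4, 6)
obs 4: x=0 → posterior Beta(19/4, 7)
obs 5: x=0 → posterior Beta(19/4, 8)
obs 6: x=0 → posterior Beta(19/4, 9)
obs 7: x=0 → posterior Beta(19/4, 10)
obs 8: x=0 → posterior Beta(19/4, 11)
obs 9: x=0 → posterior Beta(19/4, 12)
obs 10: x=0 → posterior Beta(19/4, 13)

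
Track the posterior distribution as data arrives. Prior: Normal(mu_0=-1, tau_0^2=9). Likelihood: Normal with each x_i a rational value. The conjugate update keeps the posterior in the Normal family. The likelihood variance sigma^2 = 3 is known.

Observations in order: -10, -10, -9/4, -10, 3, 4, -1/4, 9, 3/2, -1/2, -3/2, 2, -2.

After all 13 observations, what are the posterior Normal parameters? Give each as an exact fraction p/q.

mu_0=-13/10, tau_0^2=9/40

obs 1: x=-10 → posterior Normal(-31/4, 9/4)
obs 2: x=-10 → posterior Normal(-61/7, 9/7)
obs 3: x=-9/4 → posterior Normal(-271/40, 9/10)
obs 4: x=-10 → posterior Normal(-391/52, 9/13)
obs 5: x=3 → posterior Normal(-355/64, 9/16)
obs 6: x=4 → posterior Normal(-307/76, 9/19)
obs 7: x=-1/4 → posterior Normal(-155/44, 9/22)
obs 8: x=9 → posterior Normal(-101/50, 9/25)
obs 9: x=3/2 → posterior Normal(-23/14, 9/28)
obs 10: x=-1/2 → posterior Normal(-95/62, 9/31)
obs 11: x=-3/2 → posterior Normal(-26/17, 9/34)
obs 12: x=2 → posterior Normal(-46/37, 9/37)
obs 13: x=-2 → posterior Normal(-13/10, 9/40)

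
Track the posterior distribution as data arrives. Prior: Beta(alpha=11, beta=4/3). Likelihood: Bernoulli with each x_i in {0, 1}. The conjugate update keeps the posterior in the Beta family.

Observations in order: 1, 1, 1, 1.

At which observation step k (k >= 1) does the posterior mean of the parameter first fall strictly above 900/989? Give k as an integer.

k = 3

obs 1: x=1 → posterior Beta(12, 4/3)
obs 2: x=1 → posterior Beta(13, 4/3)
obs 3: x=1 → posterior Beta(14, 4/3)
obs 4: x=1 → posterior Beta(15, 4/3)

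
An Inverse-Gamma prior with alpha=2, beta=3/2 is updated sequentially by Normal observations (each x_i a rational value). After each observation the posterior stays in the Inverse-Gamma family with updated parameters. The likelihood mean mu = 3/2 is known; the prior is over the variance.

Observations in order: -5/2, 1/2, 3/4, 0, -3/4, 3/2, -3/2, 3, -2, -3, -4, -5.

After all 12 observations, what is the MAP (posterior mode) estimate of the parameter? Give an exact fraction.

obs 1: x=-5/2 → posterior Inverse-Gamma(5/2, 19/2)
obs 2: x=1/2 → posterior Inverse-Gamma(3, 10)
obs 3: x=3/4 → posterior Inverse-Gamma(7/2, 329/32)
obs 4: x=0 → posterior Inverse-Gamma(4, 365/32)
obs 5: x=-3/4 → posterior Inverse-Gamma(9/2, 223/16)
obs 6: x=3/2 → posterior Inverse-Gamma(5, 223/16)
obs 7: x=-3/2 → posterior Inverse-Gamma(11/2, 295/16)
obs 8: x=3 → posterior Inverse-Gamma(6, 313/16)
obs 9: x=-2 → posterior Inverse-Gamma(13/2, 411/16)
obs 10: x=-3 → posterior Inverse-Gamma(7, 573/16)
obs 11: x=-4 → posterior Inverse-Gamma(15/2, 815/16)
obs 12: x=-5 → posterior Inverse-Gamma(8, 1153/16)

1153/144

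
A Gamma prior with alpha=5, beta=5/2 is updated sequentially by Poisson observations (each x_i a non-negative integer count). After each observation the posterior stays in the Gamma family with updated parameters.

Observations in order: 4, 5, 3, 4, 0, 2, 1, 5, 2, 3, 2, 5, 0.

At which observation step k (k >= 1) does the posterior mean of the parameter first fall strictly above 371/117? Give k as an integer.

k = 4

obs 1: x=4 → posterior Gamma(9, 7/2)
obs 2: x=5 → posterior Gamma(14, 9/2)
obs 3: x=3 → posterior Gamma(17, 11/2)
obs 4: x=4 → posterior Gamma(21, 13/2)
obs 5: x=0 → posterior Gamma(21, 15/2)
obs 6: x=2 → posterior Gamma(23, 17/2)
obs 7: x=1 → posterior Gamma(24, 19/2)
obs 8: x=5 → posterior Gamma(29, 21/2)
obs 9: x=2 → posterior Gamma(31, 23/2)
obs 10: x=3 → posterior Gamma(34, 25/2)
obs 11: x=2 → posterior Gamma(36, 27/2)
obs 12: x=5 → posterior Gamma(41, 29/2)
obs 13: x=0 → posterior Gamma(41, 31/2)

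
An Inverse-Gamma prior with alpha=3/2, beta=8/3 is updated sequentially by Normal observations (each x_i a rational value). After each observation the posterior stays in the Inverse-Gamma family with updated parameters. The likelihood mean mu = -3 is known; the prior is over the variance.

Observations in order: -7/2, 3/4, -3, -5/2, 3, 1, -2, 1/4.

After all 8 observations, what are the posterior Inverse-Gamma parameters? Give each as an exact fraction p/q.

obs 1: x=-7/2 → posterior Inverse-Gamma(2, 67/24)
obs 2: x=3/4 → posterior Inverse-Gamma(5/2, 943/96)
obs 3: x=-3 → posterior Inverse-Gamma(3, 943/96)
obs 4: x=-5/2 → posterior Inverse-Gamma(7/2, 955/96)
obs 5: x=3 → posterior Inverse-Gamma(4, 2683/96)
obs 6: x=1 → posterior Inverse-Gamma(9/2, 3451/96)
obs 7: x=-2 → posterior Inverse-Gamma(5, 3499/96)
obs 8: x=1/4 → posterior Inverse-Gamma(11/2, 2003/48)

alpha=11/2, beta=2003/48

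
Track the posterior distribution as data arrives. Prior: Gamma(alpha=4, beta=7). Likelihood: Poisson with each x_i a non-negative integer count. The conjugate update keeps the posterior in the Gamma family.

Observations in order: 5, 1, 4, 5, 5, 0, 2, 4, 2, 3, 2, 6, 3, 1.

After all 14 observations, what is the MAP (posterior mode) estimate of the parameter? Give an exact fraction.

46/21

obs 1: x=5 → posterior Gamma(9, 8)
obs 2: x=1 → posterior Gamma(10, 9)
obs 3: x=4 → posterior Gamma(14, 10)
obs 4: x=5 → posterior Gamma(19, 11)
obs 5: x=5 → posterior Gamma(24, 12)
obs 6: x=0 → posterior Gamma(24, 13)
obs 7: x=2 → posterior Gamma(26, 14)
obs 8: x=4 → posterior Gamma(30, 15)
obs 9: x=2 → posterior Gamma(32, 16)
obs 10: x=3 → posterior Gamma(35, 17)
obs 11: x=2 → posterior Gamma(37, 18)
obs 12: x=6 → posterior Gamma(43, 19)
obs 13: x=3 → posterior Gamma(46, 20)
obs 14: x=1 → posterior Gamma(47, 21)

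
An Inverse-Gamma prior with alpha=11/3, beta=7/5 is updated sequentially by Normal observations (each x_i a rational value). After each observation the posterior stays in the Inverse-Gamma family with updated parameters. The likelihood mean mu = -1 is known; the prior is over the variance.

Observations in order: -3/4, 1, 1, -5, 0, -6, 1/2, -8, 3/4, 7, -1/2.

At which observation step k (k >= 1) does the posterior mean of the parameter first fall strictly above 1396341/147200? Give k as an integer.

k = 10

obs 1: x=-3/4 → posterior Inverse-Gamma(25/6, 229/160)
obs 2: x=1 → posterior Inverse-Gamma(14/3, 549/160)
obs 3: x=1 → posterior Inverse-Gamma(31/6, 869/160)
obs 4: x=-5 → posterior Inverse-Gamma(17/3, 2149/160)
obs 5: x=0 → posterior Inverse-Gamma(37/6, 2229/160)
obs 6: x=-6 → posterior Inverse-Gamma(20/3, 4229/160)
obs 7: x=1/2 → posterior Inverse-Gamma(43/6, 4409/160)
obs 8: x=-8 → posterior Inverse-Gamma(23/3, 8329/160)
obs 9: x=3/4 → posterior Inverse-Gamma(49/6, 4287/80)
obs 10: x=7 → posterior Inverse-Gamma(26/3, 6847/80)
obs 11: x=-1/2 → posterior Inverse-Gamma(55/6, 6857/80)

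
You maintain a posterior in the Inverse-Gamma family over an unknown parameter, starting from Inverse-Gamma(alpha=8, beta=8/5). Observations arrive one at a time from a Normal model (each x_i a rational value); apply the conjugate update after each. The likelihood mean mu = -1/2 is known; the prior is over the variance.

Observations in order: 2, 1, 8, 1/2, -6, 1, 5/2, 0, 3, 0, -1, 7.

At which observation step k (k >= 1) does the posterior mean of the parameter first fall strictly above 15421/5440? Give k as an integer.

k = 3

obs 1: x=2 → posterior Inverse-Gamma(17/2, 189/40)
obs 2: x=1 → posterior Inverse-Gamma(9, 117/20)
obs 3: x=8 → posterior Inverse-Gamma(19/2, 1679/40)
obs 4: x=1/2 → posterior Inverse-Gamma(10, 1699/40)
obs 5: x=-6 → posterior Inverse-Gamma(21/2, 288/5)
obs 6: x=1 → posterior Inverse-Gamma(11, 2349/40)
obs 7: x=5/2 → posterior Inverse-Gamma(23/2, 2529/40)
obs 8: x=0 → posterior Inverse-Gamma(12, 1267/20)
obs 9: x=3 → posterior Inverse-Gamma(25/2, 2779/40)
obs 10: x=0 → posterior Inverse-Gamma(13, 348/5)
obs 11: x=-1 → posterior Inverse-Gamma(27/2, 2789/40)
obs 12: x=7 → posterior Inverse-Gamma(14, 1957/20)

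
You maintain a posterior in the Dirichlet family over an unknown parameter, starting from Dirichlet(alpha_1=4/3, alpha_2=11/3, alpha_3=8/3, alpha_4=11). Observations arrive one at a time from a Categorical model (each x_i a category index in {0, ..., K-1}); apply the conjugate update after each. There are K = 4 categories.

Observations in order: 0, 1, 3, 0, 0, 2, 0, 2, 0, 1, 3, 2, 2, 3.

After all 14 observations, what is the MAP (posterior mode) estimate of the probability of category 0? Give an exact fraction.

8/43

obs 1: x=0 → posterior Dirichlet(7/3, 11/3, 8/3, 11)
obs 2: x=1 → posterior Dirichlet(7/3, 14/3, 8/3, 11)
obs 3: x=3 → posterior Dirichlet(7/3, 14/3, 8/3, 12)
obs 4: x=0 → posterior Dirichlet(10/3, 14/3, 8/3, 12)
obs 5: x=0 → posterior Dirichlet(13/3, 14/3, 8/3, 12)
obs 6: x=2 → posterior Dirichlet(13/3, 14/3, 11/3, 12)
obs 7: x=0 → posterior Dirichlet(16/3, 14/3, 11/3, 12)
obs 8: x=2 → posterior Dirichlet(16/3, 14/3, 14/3, 12)
obs 9: x=0 → posterior Dirichlet(19/3, 14/3, 14/3, 12)
obs 10: x=1 → posterior Dirichlet(19/3, 17/3, 14/3, 12)
obs 11: x=3 → posterior Dirichlet(19/3, 17/3, 14/3, 13)
obs 12: x=2 → posterior Dirichlet(19/3, 17/3, 17/3, 13)
obs 13: x=2 → posterior Dirichlet(19/3, 17/3, 20/3, 13)
obs 14: x=3 → posterior Dirichlet(19/3, 17/3, 20/3, 14)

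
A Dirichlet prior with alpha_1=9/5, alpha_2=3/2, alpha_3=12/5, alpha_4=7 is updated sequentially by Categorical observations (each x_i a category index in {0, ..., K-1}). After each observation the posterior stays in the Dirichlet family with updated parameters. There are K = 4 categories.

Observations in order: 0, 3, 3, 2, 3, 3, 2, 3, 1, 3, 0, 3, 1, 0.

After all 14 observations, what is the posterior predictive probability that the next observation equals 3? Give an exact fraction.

obs 1: x=0 → posterior Dirichlet(14/5, 3/2, 12/5, 7)
obs 2: x=3 → posterior Dirichlet(14/5, 3/2, 12/5, 8)
obs 3: x=3 → posterior Dirichlet(14/5, 3/2, 12/5, 9)
obs 4: x=2 → posterior Dirichlet(14/5, 3/2, 17/5, 9)
obs 5: x=3 → posterior Dirichlet(14/5, 3/2, 17/5, 10)
obs 6: x=3 → posterior Dirichlet(14/5, 3/2, 17/5, 11)
obs 7: x=2 → posterior Dirichlet(14/5, 3/2, 22/5, 11)
obs 8: x=3 → posterior Dirichlet(14/5, 3/2, 22/5, 12)
obs 9: x=1 → posterior Dirichlet(14/5, 5/2, 22/5, 12)
obs 10: x=3 → posterior Dirichlet(14/5, 5/2, 22/5, 13)
obs 11: x=0 → posterior Dirichlet(19/5, 5/2, 22/5, 13)
obs 12: x=3 → posterior Dirichlet(19/5, 5/2, 22/5, 14)
obs 13: x=1 → posterior Dirichlet(19/5, 7/2, 22/5, 14)
obs 14: x=0 → posterior Dirichlet(24/5, 7/2, 22/5, 14)

140/267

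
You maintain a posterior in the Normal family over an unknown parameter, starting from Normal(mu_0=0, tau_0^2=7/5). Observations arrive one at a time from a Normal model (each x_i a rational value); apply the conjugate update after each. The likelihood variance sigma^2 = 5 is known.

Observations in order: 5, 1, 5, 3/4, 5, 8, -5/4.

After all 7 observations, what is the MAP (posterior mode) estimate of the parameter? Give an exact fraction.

obs 1: x=5 → posterior Normal(35/32, 35/32)
obs 2: x=1 → posterior Normal(14/13, 35/39)
obs 3: x=5 → posterior Normal(77/46, 35/46)
obs 4: x=3/4 → posterior Normal(329/212, 35/53)
obs 5: x=5 → posterior Normal(469/240, 7/12)
obs 6: x=8 → posterior Normal(693/268, 35/67)
obs 7: x=-5/4 → posterior Normal(329/148, 35/74)

329/148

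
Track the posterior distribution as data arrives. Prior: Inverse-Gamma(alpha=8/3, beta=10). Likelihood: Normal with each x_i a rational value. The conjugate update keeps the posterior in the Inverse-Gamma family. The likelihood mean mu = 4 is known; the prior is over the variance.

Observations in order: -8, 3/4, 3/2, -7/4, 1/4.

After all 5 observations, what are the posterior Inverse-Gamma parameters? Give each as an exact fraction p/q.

alpha=31/6, beta=3647/32

obs 1: x=-8 → posterior Inverse-Gamma(19/6, 82)
obs 2: x=3/4 → posterior Inverse-Gamma(11/3, 2793/32)
obs 3: x=3/2 → posterior Inverse-Gamma(25/6, 2893/32)
obs 4: x=-7/4 → posterior Inverse-Gamma(14/3, 1711/16)
obs 5: x=1/4 → posterior Inverse-Gamma(31/6, 3647/32)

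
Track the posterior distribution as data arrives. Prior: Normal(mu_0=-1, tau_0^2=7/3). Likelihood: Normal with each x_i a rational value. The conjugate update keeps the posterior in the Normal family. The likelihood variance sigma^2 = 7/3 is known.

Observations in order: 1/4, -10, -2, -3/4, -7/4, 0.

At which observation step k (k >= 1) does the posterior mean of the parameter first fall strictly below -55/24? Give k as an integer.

obs 1: x=1/4 → posterior Normal(-3/8, 7/6)
obs 2: x=-10 → posterior Normal(-43/12, 7/9)
obs 3: x=-2 → posterior Normal(-51/16, 7/12)
obs 4: x=-3/4 → posterior Normal(-27/10, 7/15)
obs 5: x=-7/4 → posterior Normal(-61/24, 7/18)
obs 6: x=0 → posterior Normal(-61/28, 1/3)

k = 2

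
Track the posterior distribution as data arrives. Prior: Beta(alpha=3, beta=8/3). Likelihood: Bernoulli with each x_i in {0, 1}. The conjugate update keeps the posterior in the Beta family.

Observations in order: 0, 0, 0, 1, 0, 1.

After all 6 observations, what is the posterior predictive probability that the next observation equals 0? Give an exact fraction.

obs 1: x=0 → posterior Beta(3, 11/3)
obs 2: x=0 → posterior Beta(3, 14/3)
obs 3: x=0 → posterior Beta(3, 17/3)
obs 4: x=1 → posterior Beta(4, 17/3)
obs 5: x=0 → posterior Beta(4, 20/3)
obs 6: x=1 → posterior Beta(5, 20/3)

4/7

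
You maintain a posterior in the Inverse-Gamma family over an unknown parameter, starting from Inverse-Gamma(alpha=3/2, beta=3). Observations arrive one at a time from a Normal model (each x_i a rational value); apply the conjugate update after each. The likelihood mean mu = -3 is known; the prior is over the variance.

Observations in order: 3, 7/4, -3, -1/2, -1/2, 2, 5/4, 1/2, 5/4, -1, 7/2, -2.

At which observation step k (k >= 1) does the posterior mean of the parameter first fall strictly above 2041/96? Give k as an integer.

k = 2

obs 1: x=3 → posterior Inverse-Gamma(2, 21)
obs 2: x=7/4 → posterior Inverse-Gamma(5/2, 1033/32)
obs 3: x=-3 → posterior Inverse-Gamma(3, 1033/32)
obs 4: x=-1/2 → posterior Inverse-Gamma(7/2, 1133/32)
obs 5: x=-1/2 → posterior Inverse-Gamma(4, 1233/32)
obs 6: x=2 → posterior Inverse-Gamma(9/2, 1633/32)
obs 7: x=5/4 → posterior Inverse-Gamma(5, 961/16)
obs 8: x=1/2 → posterior Inverse-Gamma(11/2, 1059/16)
obs 9: x=5/4 → posterior Inverse-Gamma(6, 2407/32)
obs 10: x=-1 → posterior Inverse-Gamma(13/2, 2471/32)
obs 11: x=7/2 → posterior Inverse-Gamma(7, 3147/32)
obs 12: x=-2 → posterior Inverse-Gamma(15/2, 3163/32)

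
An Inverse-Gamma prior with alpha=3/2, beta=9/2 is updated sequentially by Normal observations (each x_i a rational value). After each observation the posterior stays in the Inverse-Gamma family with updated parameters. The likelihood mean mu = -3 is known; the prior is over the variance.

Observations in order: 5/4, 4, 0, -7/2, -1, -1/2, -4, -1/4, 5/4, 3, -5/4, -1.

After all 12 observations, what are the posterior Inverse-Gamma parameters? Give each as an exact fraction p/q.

alpha=15/2, beta=661/8

obs 1: x=5/4 → posterior Inverse-Gamma(2, 433/32)
obs 2: x=4 → posterior Inverse-Gamma(5/2, 1217/32)
obs 3: x=0 → posterior Inverse-Gamma(3, 1361/32)
obs 4: x=-7/2 → posterior Inverse-Gamma(7/2, 1365/32)
obs 5: x=-1 → posterior Inverse-Gamma(4, 1429/32)
obs 6: x=-1/2 → posterior Inverse-Gamma(9/2, 1529/32)
obs 7: x=-4 → posterior Inverse-Gamma(5, 1545/32)
obs 8: x=-1/4 → posterior Inverse-Gamma(11/2, 833/16)
obs 9: x=5/4 → posterior Inverse-Gamma(6, 1955/32)
obs 10: x=3 → posterior Inverse-Gamma(13/2, 2531/32)
obs 11: x=-5/4 → posterior Inverse-Gamma(7, 645/8)
obs 12: x=-1 → posterior Inverse-Gamma(15/2, 661/8)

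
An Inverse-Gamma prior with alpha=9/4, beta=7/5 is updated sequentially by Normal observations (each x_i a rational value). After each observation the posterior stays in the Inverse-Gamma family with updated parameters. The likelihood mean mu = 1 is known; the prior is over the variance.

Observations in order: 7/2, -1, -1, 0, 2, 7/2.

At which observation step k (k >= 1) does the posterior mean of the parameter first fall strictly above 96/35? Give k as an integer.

obs 1: x=7/2 → posterior Inverse-Gamma(11/4, 181/40)
obs 2: x=-1 → posterior Inverse-Gamma(13/4, 261/40)
obs 3: x=-1 → posterior Inverse-Gamma(15/4, 341/40)
obs 4: x=0 → posterior Inverse-Gamma(17/4, 361/40)
obs 5: x=2 → posterior Inverse-Gamma(19/4, 381/40)
obs 6: x=7/2 → posterior Inverse-Gamma(21/4, 253/20)

k = 2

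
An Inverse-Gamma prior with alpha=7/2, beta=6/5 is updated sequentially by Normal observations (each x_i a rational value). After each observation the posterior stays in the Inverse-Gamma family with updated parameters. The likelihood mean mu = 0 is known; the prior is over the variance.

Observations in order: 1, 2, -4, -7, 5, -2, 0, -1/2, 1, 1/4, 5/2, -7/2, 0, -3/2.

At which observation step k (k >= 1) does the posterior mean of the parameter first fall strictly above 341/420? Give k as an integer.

obs 1: x=1 → posterior Inverse-Gamma(4, 17/10)
obs 2: x=2 → posterior Inverse-Gamma(9/2, 37/10)
obs 3: x=-4 → posterior Inverse-Gamma(5, 117/10)
obs 4: x=-7 → posterior Inverse-Gamma(11/2, 181/5)
obs 5: x=5 → posterior Inverse-Gamma(6, 487/10)
obs 6: x=-2 → posterior Inverse-Gamma(13/2, 507/10)
obs 7: x=0 → posterior Inverse-Gamma(7, 507/10)
obs 8: x=-1/2 → posterior Inverse-Gamma(15/2, 2033/40)
obs 9: x=1 → posterior Inverse-Gamma(8, 2053/40)
obs 10: x=1/4 → posterior Inverse-Gamma(17/2, 8217/160)
obs 11: x=5/2 → posterior Inverse-Gamma(9, 8717/160)
obs 12: x=-7/2 → posterior Inverse-Gamma(19/2, 9697/160)
obs 13: x=0 → posterior Inverse-Gamma(10, 9697/160)
obs 14: x=-3/2 → posterior Inverse-Gamma(21/2, 9877/160)

k = 2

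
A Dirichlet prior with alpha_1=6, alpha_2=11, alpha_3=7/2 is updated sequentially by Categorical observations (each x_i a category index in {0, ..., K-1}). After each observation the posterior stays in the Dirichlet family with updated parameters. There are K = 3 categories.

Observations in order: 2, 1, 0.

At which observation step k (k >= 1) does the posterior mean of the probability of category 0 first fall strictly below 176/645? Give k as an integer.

obs 1: x=2 → posterior Dirichlet(6, 11, 9/2)
obs 2: x=1 → posterior Dirichlet(6, 12, 9/2)
obs 3: x=0 → posterior Dirichlet(7, 12, 9/2)

k = 2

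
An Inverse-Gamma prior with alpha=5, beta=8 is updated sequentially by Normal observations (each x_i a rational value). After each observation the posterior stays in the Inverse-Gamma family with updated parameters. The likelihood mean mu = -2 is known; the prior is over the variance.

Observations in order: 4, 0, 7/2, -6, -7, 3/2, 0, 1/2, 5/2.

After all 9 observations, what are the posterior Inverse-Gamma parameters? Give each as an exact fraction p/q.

alpha=19/2, beta=85

obs 1: x=4 → posterior Inverse-Gamma(11/2, 26)
obs 2: x=0 → posterior Inverse-Gamma(6, 28)
obs 3: x=7/2 → posterior Inverse-Gamma(13/2, 345/8)
obs 4: x=-6 → posterior Inverse-Gamma(7, 409/8)
obs 5: x=-7 → posterior Inverse-Gamma(15/2, 509/8)
obs 6: x=3/2 → posterior Inverse-Gamma(8, 279/4)
obs 7: x=0 → posterior Inverse-Gamma(17/2, 287/4)
obs 8: x=1/2 → posterior Inverse-Gamma(9, 599/8)
obs 9: x=5/2 → posterior Inverse-Gamma(19/2, 85)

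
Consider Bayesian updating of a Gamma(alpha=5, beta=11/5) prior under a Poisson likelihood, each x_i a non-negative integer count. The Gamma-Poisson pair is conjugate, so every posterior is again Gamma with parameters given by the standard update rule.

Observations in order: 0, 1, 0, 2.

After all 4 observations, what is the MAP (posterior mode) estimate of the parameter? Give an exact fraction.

obs 1: x=0 → posterior Gamma(5, 16/5)
obs 2: x=1 → posterior Gamma(6, 21/5)
obs 3: x=0 → posterior Gamma(6, 26/5)
obs 4: x=2 → posterior Gamma(8, 31/5)

35/31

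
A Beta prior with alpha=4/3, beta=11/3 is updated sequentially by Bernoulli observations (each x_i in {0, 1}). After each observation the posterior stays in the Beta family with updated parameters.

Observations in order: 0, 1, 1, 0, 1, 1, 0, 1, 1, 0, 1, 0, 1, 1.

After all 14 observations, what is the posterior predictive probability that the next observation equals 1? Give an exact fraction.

obs 1: x=0 → posterior Beta(4/3, 14/3)
obs 2: x=1 → posterior Beta(7/3, 14/3)
obs 3: x=1 → posterior Beta(10/3, 14/3)
obs 4: x=0 → posterior Beta(10/3, 17/3)
obs 5: x=1 → posterior Beta(13/3, 17/3)
obs 6: x=1 → posterior Beta(16/3, 17/3)
obs 7: x=0 → posterior Beta(16/3, 20/3)
obs 8: x=1 → posterior Beta(19/3, 20/3)
obs 9: x=1 → posterior Beta(22/3, 20/3)
obs 10: x=0 → posterior Beta(22/3, 23/3)
obs 11: x=1 → posterior Beta(25/3, 23/3)
obs 12: x=0 → posterior Beta(25/3, 26/3)
obs 13: x=1 → posterior Beta(28/3, 26/3)
obs 14: x=1 → posterior Beta(31/3, 26/3)

31/57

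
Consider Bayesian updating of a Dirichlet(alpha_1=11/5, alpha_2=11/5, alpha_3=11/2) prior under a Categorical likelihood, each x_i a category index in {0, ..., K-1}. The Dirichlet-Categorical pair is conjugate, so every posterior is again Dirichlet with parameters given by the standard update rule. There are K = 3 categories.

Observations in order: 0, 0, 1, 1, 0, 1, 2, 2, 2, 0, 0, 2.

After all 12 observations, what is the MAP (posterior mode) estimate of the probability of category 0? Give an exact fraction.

obs 1: x=0 → posterior Dirichlet(16/5, 11/5, 11/2)
obs 2: x=0 → posterior Dirichlet(21/5, 11/5, 11/2)
obs 3: x=1 → posterior Dirichlet(21/5, 16/5, 11/2)
obs 4: x=1 → posterior Dirichlet(21/5, 21/5, 11/2)
obs 5: x=0 → posterior Dirichlet(26/5, 21/5, 11/2)
obs 6: x=1 → posterior Dirichlet(26/5, 26/5, 11/2)
obs 7: x=2 → posterior Dirichlet(26/5, 26/5, 13/2)
obs 8: x=2 → posterior Dirichlet(26/5, 26/5, 15/2)
obs 9: x=2 → posterior Dirichlet(26/5, 26/5, 17/2)
obs 10: x=0 → posterior Dirichlet(31/5, 26/5, 17/2)
obs 11: x=0 → posterior Dirichlet(36/5, 26/5, 17/2)
obs 12: x=2 → posterior Dirichlet(36/5, 26/5, 19/2)

62/189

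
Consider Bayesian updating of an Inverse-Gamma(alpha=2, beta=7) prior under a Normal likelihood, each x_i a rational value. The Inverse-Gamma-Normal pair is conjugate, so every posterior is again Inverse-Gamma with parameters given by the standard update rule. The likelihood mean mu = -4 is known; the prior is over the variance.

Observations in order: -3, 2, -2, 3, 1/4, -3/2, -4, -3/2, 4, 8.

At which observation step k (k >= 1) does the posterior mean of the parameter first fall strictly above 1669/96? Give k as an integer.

obs 1: x=-3 → posterior Inverse-Gamma(5/2, 15/2)
obs 2: x=2 → posterior Inverse-Gamma(3, 51/2)
obs 3: x=-2 → posterior Inverse-Gamma(7/2, 55/2)
obs 4: x=3 → posterior Inverse-Gamma(4, 52)
obs 5: x=1/4 → posterior Inverse-Gamma(9/2, 1953/32)
obs 6: x=-3/2 → posterior Inverse-Gamma(5, 2053/32)
obs 7: x=-4 → posterior Inverse-Gamma(11/2, 2053/32)
obs 8: x=-3/2 → posterior Inverse-Gamma(6, 2153/32)
obs 9: x=4 → posterior Inverse-Gamma(13/2, 3177/32)
obs 10: x=8 → posterior Inverse-Gamma(7, 5481/32)

k = 5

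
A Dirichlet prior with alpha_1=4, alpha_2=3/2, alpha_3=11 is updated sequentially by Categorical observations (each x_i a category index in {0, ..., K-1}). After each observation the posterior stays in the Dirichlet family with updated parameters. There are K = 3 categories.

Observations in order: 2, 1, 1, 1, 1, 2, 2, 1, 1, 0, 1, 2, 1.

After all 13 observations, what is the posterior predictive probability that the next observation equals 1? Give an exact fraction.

obs 1: x=2 → posterior Dirichlet(4, 3/2, 12)
obs 2: x=1 → posterior Dirichlet(4, 5/2, 12)
obs 3: x=1 → posterior Dirichlet(4, 7/2, 12)
obs 4: x=1 → posterior Dirichlet(4, 9/2, 12)
obs 5: x=1 → posterior Dirichlet(4, 11/2, 12)
obs 6: x=2 → posterior Dirichlet(4, 11/2, 13)
obs 7: x=2 → posterior Dirichlet(4, 11/2, 14)
obs 8: x=1 → posterior Dirichlet(4, 13/2, 14)
obs 9: x=1 → posterior Dirichlet(4, 15/2, 14)
obs 10: x=0 → posterior Dirichlet(5, 15/2, 14)
obs 11: x=1 → posterior Dirichlet(5, 17/2, 14)
obs 12: x=2 → posterior Dirichlet(5, 17/2, 15)
obs 13: x=1 → posterior Dirichlet(5, 19/2, 15)

19/59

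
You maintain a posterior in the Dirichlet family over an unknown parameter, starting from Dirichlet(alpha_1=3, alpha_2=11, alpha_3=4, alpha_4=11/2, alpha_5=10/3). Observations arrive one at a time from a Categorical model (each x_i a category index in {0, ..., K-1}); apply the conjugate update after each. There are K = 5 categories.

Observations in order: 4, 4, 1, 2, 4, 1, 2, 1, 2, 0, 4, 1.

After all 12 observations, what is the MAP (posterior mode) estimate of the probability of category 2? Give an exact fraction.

obs 1: x=4 → posterior Dirichlet(3, 11, 4, 11/2, 13/3)
obs 2: x=4 → posterior Dirichlet(3, 11, 4, 11/2, 16/3)
obs 3: x=1 → posterior Dirichlet(3, 12, 4, 11/2, 16/3)
obs 4: x=2 → posterior Dirichlet(3, 12, 5, 11/2, 16/3)
obs 5: x=4 → posterior Dirichlet(3, 12, 5, 11/2, 19/3)
obs 6: x=1 → posterior Dirichlet(3, 13, 5, 11/2, 19/3)
obs 7: x=2 → posterior Dirichlet(3, 13, 6, 11/2, 19/3)
obs 8: x=1 → posterior Dirichlet(3, 14, 6, 11/2, 19/3)
obs 9: x=2 → posterior Dirichlet(3, 14, 7, 11/2, 19/3)
obs 10: x=0 → posterior Dirichlet(4, 14, 7, 11/2, 19/3)
obs 11: x=4 → posterior Dirichlet(4, 14, 7, 11/2, 22/3)
obs 12: x=1 → posterior Dirichlet(4, 15, 7, 11/2, 22/3)

36/203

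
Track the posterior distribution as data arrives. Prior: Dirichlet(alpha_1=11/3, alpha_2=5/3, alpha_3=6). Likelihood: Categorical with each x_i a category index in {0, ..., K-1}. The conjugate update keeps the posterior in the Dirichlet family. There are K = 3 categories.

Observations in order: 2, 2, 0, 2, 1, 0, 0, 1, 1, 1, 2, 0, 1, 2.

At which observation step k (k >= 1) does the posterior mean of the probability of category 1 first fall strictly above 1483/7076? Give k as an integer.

obs 1: x=2 → posterior Dirichlet(11/3, 5/3, 7)
obs 2: x=2 → posterior Dirichlet(11/3, 5/3, 8)
obs 3: x=0 → posterior Dirichlet(14/3, 5/3, 8)
obs 4: x=2 → posterior Dirichlet(14/3, 5/3, 9)
obs 5: x=1 → posterior Dirichlet(14/3, 8/3, 9)
obs 6: x=0 → posterior Dirichlet(17/3, 8/3, 9)
obs 7: x=0 → posterior Dirichlet(20/3, 8/3, 9)
obs 8: x=1 → posterior Dirichlet(20/3, 11/3, 9)
obs 9: x=1 → posterior Dirichlet(20/3, 14/3, 9)
obs 10: x=1 → posterior Dirichlet(20/3, 17/3, 9)
obs 11: x=2 → posterior Dirichlet(20/3, 17/3, 10)
obs 12: x=0 → posterior Dirichlet(23/3, 17/3, 10)
obs 13: x=1 → posterior Dirichlet(23/3, 20/3, 10)
obs 14: x=2 → posterior Dirichlet(23/3, 20/3, 11)

k = 9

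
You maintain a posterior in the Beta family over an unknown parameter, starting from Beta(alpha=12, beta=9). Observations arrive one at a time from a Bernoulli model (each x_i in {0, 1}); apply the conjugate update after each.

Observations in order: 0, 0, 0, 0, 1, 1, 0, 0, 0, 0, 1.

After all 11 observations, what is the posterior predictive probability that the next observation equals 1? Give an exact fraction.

obs 1: x=0 → posterior Beta(12, 10)
obs 2: x=0 → posterior Beta(12, 11)
obs 3: x=0 → posterior Beta(12, 12)
obs 4: x=0 → posterior Beta(12, 13)
obs 5: x=1 → posterior Beta(13, 13)
obs 6: x=1 → posterior Beta(14, 13)
obs 7: x=0 → posterior Beta(14, 14)
obs 8: x=0 → posterior Beta(14, 15)
obs 9: x=0 → posterior Beta(14, 16)
obs 10: x=0 → posterior Beta(14, 17)
obs 11: x=1 → posterior Beta(15, 17)

15/32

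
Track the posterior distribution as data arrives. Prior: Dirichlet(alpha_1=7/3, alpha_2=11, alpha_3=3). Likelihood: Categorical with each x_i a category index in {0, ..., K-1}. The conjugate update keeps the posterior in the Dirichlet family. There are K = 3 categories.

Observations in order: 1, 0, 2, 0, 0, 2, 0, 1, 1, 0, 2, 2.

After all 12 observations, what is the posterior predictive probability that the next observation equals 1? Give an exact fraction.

obs 1: x=1 → posterior Dirichlet(7/3, 12, 3)
obs 2: x=0 → posterior Dirichlet(10/3, 12, 3)
obs 3: x=2 → posterior Dirichlet(10/3, 12, 4)
obs 4: x=0 → posterior Dirichlet(13/3, 12, 4)
obs 5: x=0 → posterior Dirichlet(16/3, 12, 4)
obs 6: x=2 → posterior Dirichlet(16/3, 12, 5)
obs 7: x=0 → posterior Dirichlet(19/3, 12, 5)
obs 8: x=1 → posterior Dirichlet(19/3, 13, 5)
obs 9: x=1 → posterior Dirichlet(19/3, 14, 5)
obs 10: x=0 → posterior Dirichlet(22/3, 14, 5)
obs 11: x=2 → posterior Dirichlet(22/3, 14, 6)
obs 12: x=2 → posterior Dirichlet(22/3, 14, 7)

42/85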